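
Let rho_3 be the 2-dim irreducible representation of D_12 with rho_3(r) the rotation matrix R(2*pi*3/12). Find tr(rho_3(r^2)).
chi_{rho_3}(r^2) = 2*cos(2*pi*3*2/12) = -2

Reasoning: rho_3(r^2) is rotation by angle 2*pi*3*2/12, whose trace is 2*cos(2*pi*3*2/12) = -2.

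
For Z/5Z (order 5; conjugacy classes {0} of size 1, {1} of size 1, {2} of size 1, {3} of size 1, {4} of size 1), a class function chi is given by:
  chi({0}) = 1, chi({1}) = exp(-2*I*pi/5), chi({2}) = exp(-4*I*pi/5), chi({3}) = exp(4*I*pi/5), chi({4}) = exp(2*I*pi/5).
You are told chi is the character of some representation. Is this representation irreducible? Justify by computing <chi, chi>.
Irreducible: <chi, chi> = 1.

Derivation: <chi, chi> = (1/|G|) sum_C |C| * |chi(C)|^2 = (1/5)[1*|1|^2 + 1*|exp(-2*I*pi/5)|^2 + 1*|exp(-4*I*pi/5)|^2 + 1*|exp(4*I*pi/5)|^2 + 1*|exp(2*I*pi/5)|^2]
  = (1/5)[(1) + (1) + (1) + (1) + (1)] = 5/5 = 1.
(Exp terms are combined using exp(i*s)*conj(exp(i*t)) = exp(i*(s-t)), and sums of them are collapsed using the identity that for every m > 1 the m distinct m-th roots of unity sum to 0, e.g. 1 + exp(2*I*pi/3) + exp(-2*I*pi/3) = 0.)
A character is irreducible iff <chi, chi> = 1, so this representation is irreducible.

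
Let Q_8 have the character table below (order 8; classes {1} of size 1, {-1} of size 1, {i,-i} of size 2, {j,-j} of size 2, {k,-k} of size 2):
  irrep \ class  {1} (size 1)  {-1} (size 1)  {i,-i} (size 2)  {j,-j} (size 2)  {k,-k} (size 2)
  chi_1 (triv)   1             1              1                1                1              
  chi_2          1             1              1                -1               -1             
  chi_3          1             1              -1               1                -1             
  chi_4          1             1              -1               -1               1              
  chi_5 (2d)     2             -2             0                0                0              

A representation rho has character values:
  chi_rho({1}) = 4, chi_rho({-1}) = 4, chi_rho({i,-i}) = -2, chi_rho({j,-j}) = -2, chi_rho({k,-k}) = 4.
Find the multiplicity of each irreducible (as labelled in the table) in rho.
Multiplicities: chi_1: 1, chi_2: 0, chi_3: 0, chi_4: 3, chi_5: 0.

Proof sketch: Use <chi_rho, chi> = (1/|G|) sum_C |C| * chi_rho(C) * conj(chi(C)) with |G| = 8 for each irreducible chi in the table:
  <chi_rho, chi_1> = (1/8)[1*(4)*conj(1) + 1*(4)*conj(1) + 2*(-2)*conj(1) + 2*(-2)*conj(1) + 2*(4)*conj(1)]
      = (1/8)[(4) + (4) + (-4) + (-4) + (8)] = 8/8 = 1
  <chi_rho, chi_2> = (1/8)[1*(4)*conj(1) + 1*(4)*conj(1) + 2*(-2)*conj(1) + 2*(-2)*conj(-1) + 2*(4)*conj(-1)]
      = (1/8)[(4) + (4) + (-4) + (4) + (-8)] = 0/8 = 0
  <chi_rho, chi_3> = (1/8)[1*(4)*conj(1) + 1*(4)*conj(1) + 2*(-2)*conj(-1) + 2*(-2)*conj(1) + 2*(4)*conj(-1)]
      = (1/8)[(4) + (4) + (4) + (-4) + (-8)] = 0/8 = 0
  <chi_rho, chi_4> = (1/8)[1*(4)*conj(1) + 1*(4)*conj(1) + 2*(-2)*conj(-1) + 2*(-2)*conj(-1) + 2*(4)*conj(1)]
      = (1/8)[(4) + (4) + (4) + (4) + (8)] = 24/8 = 3
  <chi_rho, chi_5> = (1/8)[1*(4)*conj(2) + 1*(4)*conj(-2) + 2*(-2)*conj(0) + 2*(-2)*conj(0) + 2*(4)*conj(0)]
      = (1/8)[(8) + (-8) + (0) + (0) + (0)] = 0/8 = 0
Dimension check: dim(rho) = sum (mult * dim) = 1*1 + 0*1 + 0*1 + 3*1 + 0*2 = 4 = chi_rho(e) = 4.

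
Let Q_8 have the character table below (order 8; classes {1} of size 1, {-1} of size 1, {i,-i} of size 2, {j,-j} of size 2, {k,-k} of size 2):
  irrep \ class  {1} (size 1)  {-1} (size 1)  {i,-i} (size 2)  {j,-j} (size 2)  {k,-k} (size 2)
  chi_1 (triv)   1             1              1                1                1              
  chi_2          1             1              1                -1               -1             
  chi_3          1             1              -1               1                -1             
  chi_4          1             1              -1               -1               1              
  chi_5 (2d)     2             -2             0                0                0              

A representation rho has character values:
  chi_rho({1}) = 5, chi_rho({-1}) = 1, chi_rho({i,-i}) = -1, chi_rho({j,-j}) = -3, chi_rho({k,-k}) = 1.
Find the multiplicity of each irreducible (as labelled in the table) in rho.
Multiplicities: chi_1: 0, chi_2: 1, chi_3: 0, chi_4: 2, chi_5: 1.

Why: Use <chi_rho, chi> = (1/|G|) sum_C |C| * chi_rho(C) * conj(chi(C)) with |G| = 8 for each irreducible chi in the table:
  <chi_rho, chi_1> = (1/8)[1*(5)*conj(1) + 1*(1)*conj(1) + 2*(-1)*conj(1) + 2*(-3)*conj(1) + 2*(1)*conj(1)]
      = (1/8)[(5) + (1) + (-2) + (-6) + (2)] = 0/8 = 0
  <chi_rho, chi_2> = (1/8)[1*(5)*conj(1) + 1*(1)*conj(1) + 2*(-1)*conj(1) + 2*(-3)*conj(-1) + 2*(1)*conj(-1)]
      = (1/8)[(5) + (1) + (-2) + (6) + (-2)] = 8/8 = 1
  <chi_rho, chi_3> = (1/8)[1*(5)*conj(1) + 1*(1)*conj(1) + 2*(-1)*conj(-1) + 2*(-3)*conj(1) + 2*(1)*conj(-1)]
      = (1/8)[(5) + (1) + (2) + (-6) + (-2)] = 0/8 = 0
  <chi_rho, chi_4> = (1/8)[1*(5)*conj(1) + 1*(1)*conj(1) + 2*(-1)*conj(-1) + 2*(-3)*conj(-1) + 2*(1)*conj(1)]
      = (1/8)[(5) + (1) + (2) + (6) + (2)] = 16/8 = 2
  <chi_rho, chi_5> = (1/8)[1*(5)*conj(2) + 1*(1)*conj(-2) + 2*(-1)*conj(0) + 2*(-3)*conj(0) + 2*(1)*conj(0)]
      = (1/8)[(10) + (-2) + (0) + (0) + (0)] = 8/8 = 1
Dimension check: dim(rho) = sum (mult * dim) = 0*1 + 1*1 + 0*1 + 2*1 + 1*2 = 5 = chi_rho(e) = 5.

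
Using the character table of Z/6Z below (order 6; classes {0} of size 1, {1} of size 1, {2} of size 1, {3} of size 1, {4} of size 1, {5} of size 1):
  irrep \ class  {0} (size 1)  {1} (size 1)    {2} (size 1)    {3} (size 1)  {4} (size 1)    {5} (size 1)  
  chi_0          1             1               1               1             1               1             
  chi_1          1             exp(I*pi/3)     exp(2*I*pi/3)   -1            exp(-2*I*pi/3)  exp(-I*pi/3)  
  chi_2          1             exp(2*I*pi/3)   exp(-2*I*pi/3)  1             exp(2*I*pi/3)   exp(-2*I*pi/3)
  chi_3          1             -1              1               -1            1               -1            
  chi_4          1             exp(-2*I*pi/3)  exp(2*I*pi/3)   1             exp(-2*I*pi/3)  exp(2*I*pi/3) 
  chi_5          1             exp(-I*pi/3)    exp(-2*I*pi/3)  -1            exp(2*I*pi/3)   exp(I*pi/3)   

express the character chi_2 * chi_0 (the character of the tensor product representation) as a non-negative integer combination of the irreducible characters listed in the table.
chi_2 tensor chi_0 = chi_2 (all other irreducibles have multiplicity 0).

Proof sketch: The character of a tensor product is the pointwise product (chi_2 * chi_0)(C) = chi_2(C) * chi_0(C):
  {0}: (1)*(1), {1}: (exp(2*I*pi/3))*(1), {2}: (exp(-2*I*pi/3))*(1), {3}: (1)*(1), {4}: (exp(2*I*pi/3))*(1), {5}: (exp(-2*I*pi/3))*(1)
so (chi_2 * chi_0) takes values
  {0} -> 1, {1} -> exp(2*I*pi/3), {2} -> exp(-2*I*pi/3), {3} -> 1, {4} -> exp(2*I*pi/3), {5} -> exp(-2*I*pi/3).
Now take the inner product of this character with each irreducible chi from the table, <chi_2*chi_0, chi> = (1/6) sum_C |C| (chi_2*chi_0)(C) conj(chi(C)):
  <chi_2*chi_0, chi_0> = (1/6)[1*(1)*conj(1) + 1*(exp(2*I*pi/3))*conj(1) + 1*(exp(-2*I*pi/3))*conj(1) + 1*(1)*conj(1) + 1*(exp(2*I*pi/3))*conj(1) + 1*(exp(-2*I*pi/3))*conj(1)]
      = (1/6)[(1) + (exp(2*I*pi/3)) + (exp(-2*I*pi/3)) + (1) + (exp(2*I*pi/3)) + (exp(-2*I*pi/3))] = 0/6 = 0
  <chi_2*chi_0, chi_1> = (1/6)[1*(1)*conj(1) + 1*(exp(2*I*pi/3))*conj(exp(I*pi/3)) + 1*(exp(-2*I*pi/3))*conj(exp(2*I*pi/3)) + 1*(1)*conj(-1) + 1*(exp(2*I*pi/3))*conj(exp(-2*I*pi/3)) + 1*(exp(-2*I*pi/3))*conj(exp(-I*pi/3))]
      = (1/6)[(1) + (exp(I*pi/3)) + (exp(2*I*pi/3)) + (-1) + (exp(-2*I*pi/3)) + (exp(-I*pi/3))] = 0/6 = 0
  <chi_2*chi_0, chi_2> = (1/6)[1*(1)*conj(1) + 1*(exp(2*I*pi/3))*conj(exp(2*I*pi/3)) + 1*(exp(-2*I*pi/3))*conj(exp(-2*I*pi/3)) + 1*(1)*conj(1) + 1*(exp(2*I*pi/3))*conj(exp(2*I*pi/3)) + 1*(exp(-2*I*pi/3))*conj(exp(-2*I*pi/3))]
      = (1/6)[(1) + (1) + (1) + (1) + (1) + (1)] = 6/6 = 1
  <chi_2*chi_0, chi_3> = (1/6)[1*(1)*conj(1) + 1*(exp(2*I*pi/3))*conj(-1) + 1*(exp(-2*I*pi/3))*conj(1) + 1*(1)*conj(-1) + 1*(exp(2*I*pi/3))*conj(1) + 1*(exp(-2*I*pi/3))*conj(-1)]
      = (1/6)[(1) + (-exp(2*I*pi/3)) + (exp(-2*I*pi/3)) + (-1) + (exp(2*I*pi/3)) + (-exp(-2*I*pi/3))] = 0/6 = 0
  <chi_2*chi_0, chi_4> = (1/6)[1*(1)*conj(1) + 1*(exp(2*I*pi/3))*conj(exp(-2*I*pi/3)) + 1*(exp(-2*I*pi/3))*conj(exp(2*I*pi/3)) + 1*(1)*conj(1) + 1*(exp(2*I*pi/3))*conj(exp(-2*I*pi/3)) + 1*(exp(-2*I*pi/3))*conj(exp(2*I*pi/3))]
      = (1/6)[(1) + (exp(-2*I*pi/3)) + (exp(2*I*pi/3)) + (1) + (exp(-2*I*pi/3)) + (exp(2*I*pi/3))] = 0/6 = 0
  <chi_2*chi_0, chi_5> = (1/6)[1*(1)*conj(1) + 1*(exp(2*I*pi/3))*conj(exp(-I*pi/3)) + 1*(exp(-2*I*pi/3))*conj(exp(-2*I*pi/3)) + 1*(1)*conj(-1) + 1*(exp(2*I*pi/3))*conj(exp(2*I*pi/3)) + 1*(exp(-2*I*pi/3))*conj(exp(I*pi/3))]
      = (1/6)[(1) + (-1) + (1) + (-1) + (1) + (-1)] = 0/6 = 0
(Exp terms are combined using exp(i*s)*conj(exp(i*t)) = exp(i*(s-t)), and sums of them are collapsed using the identity that for every m > 1 the m distinct m-th roots of unity sum to 0, e.g. 1 + exp(2*I*pi/3) + exp(-2*I*pi/3) = 0.)
Hence the multiplicities are chi_2: 1. Dimension check: dim(chi_2)*dim(chi_0) = 1*1 = 1 and sum (mult * dim) = 1*1 = 1.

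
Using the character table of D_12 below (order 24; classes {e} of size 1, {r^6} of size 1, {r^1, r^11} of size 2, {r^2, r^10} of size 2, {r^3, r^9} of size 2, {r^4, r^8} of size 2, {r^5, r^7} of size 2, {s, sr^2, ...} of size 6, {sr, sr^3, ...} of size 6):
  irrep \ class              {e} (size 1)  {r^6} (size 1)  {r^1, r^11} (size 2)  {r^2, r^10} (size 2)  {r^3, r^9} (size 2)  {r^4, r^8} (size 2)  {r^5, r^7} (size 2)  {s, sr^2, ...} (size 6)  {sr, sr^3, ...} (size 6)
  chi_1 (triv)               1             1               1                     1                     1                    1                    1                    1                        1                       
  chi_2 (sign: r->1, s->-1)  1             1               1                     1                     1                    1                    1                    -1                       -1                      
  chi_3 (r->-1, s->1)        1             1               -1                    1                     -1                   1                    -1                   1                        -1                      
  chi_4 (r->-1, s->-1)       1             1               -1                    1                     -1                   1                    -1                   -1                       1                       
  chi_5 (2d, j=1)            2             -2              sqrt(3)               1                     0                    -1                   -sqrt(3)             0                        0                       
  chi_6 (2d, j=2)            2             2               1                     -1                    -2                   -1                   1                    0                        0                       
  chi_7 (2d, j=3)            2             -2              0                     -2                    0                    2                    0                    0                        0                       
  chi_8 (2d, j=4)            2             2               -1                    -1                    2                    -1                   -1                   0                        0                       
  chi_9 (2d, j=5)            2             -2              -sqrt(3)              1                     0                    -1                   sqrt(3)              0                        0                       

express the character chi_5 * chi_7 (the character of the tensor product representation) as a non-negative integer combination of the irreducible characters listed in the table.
chi_5 tensor chi_7 = chi_6 + chi_8 (all other irreducibles have multiplicity 0).

Details: The character of a tensor product is the pointwise product (chi_5 * chi_7)(C) = chi_5(C) * chi_7(C):
  {e}: (2)*(2), {r^6}: (-2)*(-2), {r^1, r^11}: (sqrt(3))*(0), {r^2, r^10}: (1)*(-2), {r^3, r^9}: (0)*(0), {r^4, r^8}: (-1)*(2), {r^5, r^7}: (-sqrt(3))*(0), {s, sr^2, ...}: (0)*(0), {sr, sr^3, ...}: (0)*(0)
so (chi_5 * chi_7) takes values
  {e} -> 4, {r^6} -> 4, {r^1, r^11} -> 0, {r^2, r^10} -> -2, {r^3, r^9} -> 0, {r^4, r^8} -> -2, {r^5, r^7} -> 0, {s, sr^2, ...} -> 0, {sr, sr^3, ...} -> 0.
Now take the inner product of this character with each irreducible chi from the table, <chi_5*chi_7, chi> = (1/24) sum_C |C| (chi_5*chi_7)(C) conj(chi(C)):
  <chi_5*chi_7, chi_1> = (1/24)[1*(4)*conj(1) + 1*(4)*conj(1) + 2*(0)*conj(1) + 2*(-2)*conj(1) + 2*(0)*conj(1) + 2*(-2)*conj(1) + 2*(0)*conj(1) + 6*(0)*conj(1) + 6*(0)*conj(1)]
      = (1/24)[(4) + (4) + (0) + (-4) + (0) + (-4) + (0) + (0) + (0)] = 0/24 = 0
  <chi_5*chi_7, chi_2> = (1/24)[1*(4)*conj(1) + 1*(4)*conj(1) + 2*(0)*conj(1) + 2*(-2)*conj(1) + 2*(0)*conj(1) + 2*(-2)*conj(1) + 2*(0)*conj(1) + 6*(0)*conj(-1) + 6*(0)*conj(-1)]
      = (1/24)[(4) + (4) + (0) + (-4) + (0) + (-4) + (0) + (0) + (0)] = 0/24 = 0
  <chi_5*chi_7, chi_3> = (1/24)[1*(4)*conj(1) + 1*(4)*conj(1) + 2*(0)*conj(-1) + 2*(-2)*conj(1) + 2*(0)*conj(-1) + 2*(-2)*conj(1) + 2*(0)*conj(-1) + 6*(0)*conj(1) + 6*(0)*conj(-1)]
      = (1/24)[(4) + (4) + (0) + (-4) + (0) + (-4) + (0) + (0) + (0)] = 0/24 = 0
  <chi_5*chi_7, chi_4> = (1/24)[1*(4)*conj(1) + 1*(4)*conj(1) + 2*(0)*conj(-1) + 2*(-2)*conj(1) + 2*(0)*conj(-1) + 2*(-2)*conj(1) + 2*(0)*conj(-1) + 6*(0)*conj(-1) + 6*(0)*conj(1)]
      = (1/24)[(4) + (4) + (0) + (-4) + (0) + (-4) + (0) + (0) + (0)] = 0/24 = 0
  <chi_5*chi_7, chi_5> = (1/24)[1*(4)*conj(2) + 1*(4)*conj(-2) + 2*(0)*conj(sqrt(3)) + 2*(-2)*conj(1) + 2*(0)*conj(0) + 2*(-2)*conj(-1) + 2*(0)*conj(-sqrt(3)) + 6*(0)*conj(0) + 6*(0)*conj(0)]
      = (1/24)[(8) + (-8) + (0) + (-4) + (0) + (4) + (0) + (0) + (0)] = 0/24 = 0
  <chi_5*chi_7, chi_6> = (1/24)[1*(4)*conj(2) + 1*(4)*conj(2) + 2*(0)*conj(1) + 2*(-2)*conj(-1) + 2*(0)*conj(-2) + 2*(-2)*conj(-1) + 2*(0)*conj(1) + 6*(0)*conj(0) + 6*(0)*conj(0)]
      = (1/24)[(8) + (8) + (0) + (4) + (0) + (4) + (0) + (0) + (0)] = 24/24 = 1
  <chi_5*chi_7, chi_7> = (1/24)[1*(4)*conj(2) + 1*(4)*conj(-2) + 2*(0)*conj(0) + 2*(-2)*conj(-2) + 2*(0)*conj(0) + 2*(-2)*conj(2) + 2*(0)*conj(0) + 6*(0)*conj(0) + 6*(0)*conj(0)]
      = (1/24)[(8) + (-8) + (0) + (8) + (0) + (-8) + (0) + (0) + (0)] = 0/24 = 0
  <chi_5*chi_7, chi_8> = (1/24)[1*(4)*conj(2) + 1*(4)*conj(2) + 2*(0)*conj(-1) + 2*(-2)*conj(-1) + 2*(0)*conj(2) + 2*(-2)*conj(-1) + 2*(0)*conj(-1) + 6*(0)*conj(0) + 6*(0)*conj(0)]
      = (1/24)[(8) + (8) + (0) + (4) + (0) + (4) + (0) + (0) + (0)] = 24/24 = 1
  <chi_5*chi_7, chi_9> = (1/24)[1*(4)*conj(2) + 1*(4)*conj(-2) + 2*(0)*conj(-sqrt(3)) + 2*(-2)*conj(1) + 2*(0)*conj(0) + 2*(-2)*conj(-1) + 2*(0)*conj(sqrt(3)) + 6*(0)*conj(0) + 6*(0)*conj(0)]
      = (1/24)[(8) + (-8) + (0) + (-4) + (0) + (4) + (0) + (0) + (0)] = 0/24 = 0
Hence the multiplicities are chi_6: 1, chi_8: 1. Dimension check: dim(chi_5)*dim(chi_7) = 2*2 = 4 and sum (mult * dim) = 1*2 + 1*2 = 4.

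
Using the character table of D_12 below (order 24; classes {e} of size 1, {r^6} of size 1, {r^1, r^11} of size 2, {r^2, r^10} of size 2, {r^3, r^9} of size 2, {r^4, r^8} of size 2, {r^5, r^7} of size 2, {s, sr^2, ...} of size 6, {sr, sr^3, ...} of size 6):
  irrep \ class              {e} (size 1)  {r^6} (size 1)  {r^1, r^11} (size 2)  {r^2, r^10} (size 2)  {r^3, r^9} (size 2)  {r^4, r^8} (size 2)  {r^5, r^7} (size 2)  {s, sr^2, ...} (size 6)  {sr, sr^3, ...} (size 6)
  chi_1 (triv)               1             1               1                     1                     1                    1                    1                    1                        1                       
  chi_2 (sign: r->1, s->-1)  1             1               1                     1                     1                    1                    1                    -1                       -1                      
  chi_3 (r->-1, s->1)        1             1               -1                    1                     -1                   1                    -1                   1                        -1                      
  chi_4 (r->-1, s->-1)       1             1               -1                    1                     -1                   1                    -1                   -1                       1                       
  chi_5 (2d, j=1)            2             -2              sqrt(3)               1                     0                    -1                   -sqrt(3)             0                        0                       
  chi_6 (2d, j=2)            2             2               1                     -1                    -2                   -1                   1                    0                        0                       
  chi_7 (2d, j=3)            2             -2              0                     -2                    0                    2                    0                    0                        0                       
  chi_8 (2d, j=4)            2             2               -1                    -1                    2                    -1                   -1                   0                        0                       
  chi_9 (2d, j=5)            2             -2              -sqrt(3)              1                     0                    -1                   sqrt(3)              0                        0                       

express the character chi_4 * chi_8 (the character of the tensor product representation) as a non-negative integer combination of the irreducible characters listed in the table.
chi_4 tensor chi_8 = chi_6 (all other irreducibles have multiplicity 0).

Explanation: The character of a tensor product is the pointwise product (chi_4 * chi_8)(C) = chi_4(C) * chi_8(C):
  {e}: (1)*(2), {r^6}: (1)*(2), {r^1, r^11}: (-1)*(-1), {r^2, r^10}: (1)*(-1), {r^3, r^9}: (-1)*(2), {r^4, r^8}: (1)*(-1), {r^5, r^7}: (-1)*(-1), {s, sr^2, ...}: (-1)*(0), {sr, sr^3, ...}: (1)*(0)
so (chi_4 * chi_8) takes values
  {e} -> 2, {r^6} -> 2, {r^1, r^11} -> 1, {r^2, r^10} -> -1, {r^3, r^9} -> -2, {r^4, r^8} -> -1, {r^5, r^7} -> 1, {s, sr^2, ...} -> 0, {sr, sr^3, ...} -> 0.
Now take the inner product of this character with each irreducible chi from the table, <chi_4*chi_8, chi> = (1/24) sum_C |C| (chi_4*chi_8)(C) conj(chi(C)):
  <chi_4*chi_8, chi_1> = (1/24)[1*(2)*conj(1) + 1*(2)*conj(1) + 2*(1)*conj(1) + 2*(-1)*conj(1) + 2*(-2)*conj(1) + 2*(-1)*conj(1) + 2*(1)*conj(1) + 6*(0)*conj(1) + 6*(0)*conj(1)]
      = (1/24)[(2) + (2) + (2) + (-2) + (-4) + (-2) + (2) + (0) + (0)] = 0/24 = 0
  <chi_4*chi_8, chi_2> = (1/24)[1*(2)*conj(1) + 1*(2)*conj(1) + 2*(1)*conj(1) + 2*(-1)*conj(1) + 2*(-2)*conj(1) + 2*(-1)*conj(1) + 2*(1)*conj(1) + 6*(0)*conj(-1) + 6*(0)*conj(-1)]
      = (1/24)[(2) + (2) + (2) + (-2) + (-4) + (-2) + (2) + (0) + (0)] = 0/24 = 0
  <chi_4*chi_8, chi_3> = (1/24)[1*(2)*conj(1) + 1*(2)*conj(1) + 2*(1)*conj(-1) + 2*(-1)*conj(1) + 2*(-2)*conj(-1) + 2*(-1)*conj(1) + 2*(1)*conj(-1) + 6*(0)*conj(1) + 6*(0)*conj(-1)]
      = (1/24)[(2) + (2) + (-2) + (-2) + (4) + (-2) + (-2) + (0) + (0)] = 0/24 = 0
  <chi_4*chi_8, chi_4> = (1/24)[1*(2)*conj(1) + 1*(2)*conj(1) + 2*(1)*conj(-1) + 2*(-1)*conj(1) + 2*(-2)*conj(-1) + 2*(-1)*conj(1) + 2*(1)*conj(-1) + 6*(0)*conj(-1) + 6*(0)*conj(1)]
      = (1/24)[(2) + (2) + (-2) + (-2) + (4) + (-2) + (-2) + (0) + (0)] = 0/24 = 0
  <chi_4*chi_8, chi_5> = (1/24)[1*(2)*conj(2) + 1*(2)*conj(-2) + 2*(1)*conj(sqrt(3)) + 2*(-1)*conj(1) + 2*(-2)*conj(0) + 2*(-1)*conj(-1) + 2*(1)*conj(-sqrt(3)) + 6*(0)*conj(0) + 6*(0)*conj(0)]
      = (1/24)[(4) + (-4) + (2*sqrt(3)) + (-2) + (0) + (2) + (-2*sqrt(3)) + (0) + (0)] = 0/24 = 0
  <chi_4*chi_8, chi_6> = (1/24)[1*(2)*conj(2) + 1*(2)*conj(2) + 2*(1)*conj(1) + 2*(-1)*conj(-1) + 2*(-2)*conj(-2) + 2*(-1)*conj(-1) + 2*(1)*conj(1) + 6*(0)*conj(0) + 6*(0)*conj(0)]
      = (1/24)[(4) + (4) + (2) + (2) + (8) + (2) + (2) + (0) + (0)] = 24/24 = 1
  <chi_4*chi_8, chi_7> = (1/24)[1*(2)*conj(2) + 1*(2)*conj(-2) + 2*(1)*conj(0) + 2*(-1)*conj(-2) + 2*(-2)*conj(0) + 2*(-1)*conj(2) + 2*(1)*conj(0) + 6*(0)*conj(0) + 6*(0)*conj(0)]
      = (1/24)[(4) + (-4) + (0) + (4) + (0) + (-4) + (0) + (0) + (0)] = 0/24 = 0
  <chi_4*chi_8, chi_8> = (1/24)[1*(2)*conj(2) + 1*(2)*conj(2) + 2*(1)*conj(-1) + 2*(-1)*conj(-1) + 2*(-2)*conj(2) + 2*(-1)*conj(-1) + 2*(1)*conj(-1) + 6*(0)*conj(0) + 6*(0)*conj(0)]
      = (1/24)[(4) + (4) + (-2) + (2) + (-8) + (2) + (-2) + (0) + (0)] = 0/24 = 0
  <chi_4*chi_8, chi_9> = (1/24)[1*(2)*conj(2) + 1*(2)*conj(-2) + 2*(1)*conj(-sqrt(3)) + 2*(-1)*conj(1) + 2*(-2)*conj(0) + 2*(-1)*conj(-1) + 2*(1)*conj(sqrt(3)) + 6*(0)*conj(0) + 6*(0)*conj(0)]
      = (1/24)[(4) + (-4) + (-2*sqrt(3)) + (-2) + (0) + (2) + (2*sqrt(3)) + (0) + (0)] = 0/24 = 0
Hence the multiplicities are chi_6: 1. Dimension check: dim(chi_4)*dim(chi_8) = 1*2 = 2 and sum (mult * dim) = 1*2 = 2.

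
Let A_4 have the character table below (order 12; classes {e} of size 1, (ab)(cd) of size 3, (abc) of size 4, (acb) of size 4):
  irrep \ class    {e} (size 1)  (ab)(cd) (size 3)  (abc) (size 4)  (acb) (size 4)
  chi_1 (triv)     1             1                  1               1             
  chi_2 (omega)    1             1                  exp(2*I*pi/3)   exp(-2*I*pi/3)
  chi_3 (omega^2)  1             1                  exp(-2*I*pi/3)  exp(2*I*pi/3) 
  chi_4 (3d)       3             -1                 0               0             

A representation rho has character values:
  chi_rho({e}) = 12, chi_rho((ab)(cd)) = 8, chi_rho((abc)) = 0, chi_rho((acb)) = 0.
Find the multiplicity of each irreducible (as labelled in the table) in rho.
Multiplicities: chi_1: 3, chi_2: 3, chi_3: 3, chi_4: 1.

Solution. Use <chi_rho, chi> = (1/|G|) sum_C |C| * chi_rho(C) * conj(chi(C)) with |G| = 12 for each irreducible chi in the table:
  <chi_rho, chi_1> = (1/12)[1*(12)*conj(1) + 3*(8)*conj(1) + 4*(0)*conj(1) + 4*(0)*conj(1)]
      = (1/12)[(12) + (24) + (0) + (0)] = 36/12 = 3
  <chi_rho, chi_2> = (1/12)[1*(12)*conj(1) + 3*(8)*conj(1) + 4*(0)*conj(exp(2*I*pi/3)) + 4*(0)*conj(exp(-2*I*pi/3))]
      = (1/12)[(12) + (24) + (0) + (0)] = 36/12 = 3
  <chi_rho, chi_3> = (1/12)[1*(12)*conj(1) + 3*(8)*conj(1) + 4*(0)*conj(exp(-2*I*pi/3)) + 4*(0)*conj(exp(2*I*pi/3))]
      = (1/12)[(12) + (24) + (0) + (0)] = 36/12 = 3
  <chi_rho, chi_4> = (1/12)[1*(12)*conj(3) + 3*(8)*conj(-1) + 4*(0)*conj(0) + 4*(0)*conj(0)]
      = (1/12)[(36) + (-24) + (0) + (0)] = 12/12 = 1
(Exp terms are combined using exp(i*s)*conj(exp(i*t)) = exp(i*(s-t)), and sums of them are collapsed using the identity that for every m > 1 the m distinct m-th roots of unity sum to 0, e.g. 1 + exp(2*I*pi/3) + exp(-2*I*pi/3) = 0.)
Dimension check: dim(rho) = sum (mult * dim) = 3*1 + 3*1 + 3*1 + 1*3 = 12 = chi_rho(e) = 12.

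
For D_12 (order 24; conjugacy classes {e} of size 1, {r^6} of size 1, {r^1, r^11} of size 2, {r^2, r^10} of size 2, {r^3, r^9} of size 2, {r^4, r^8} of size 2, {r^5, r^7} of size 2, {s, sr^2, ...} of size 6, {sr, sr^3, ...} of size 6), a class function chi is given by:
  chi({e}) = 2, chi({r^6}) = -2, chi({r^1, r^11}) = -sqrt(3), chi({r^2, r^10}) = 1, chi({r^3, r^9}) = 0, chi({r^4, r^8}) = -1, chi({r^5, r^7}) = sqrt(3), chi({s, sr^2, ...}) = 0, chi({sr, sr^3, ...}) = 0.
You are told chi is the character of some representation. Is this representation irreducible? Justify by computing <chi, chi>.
Irreducible: <chi, chi> = 1.

Reasoning: <chi, chi> = (1/|G|) sum_C |C| * |chi(C)|^2 = (1/24)[1*|2|^2 + 1*|-2|^2 + 2*|-sqrt(3)|^2 + 2*|1|^2 + 2*|0|^2 + 2*|-1|^2 + 2*|sqrt(3)|^2 + 6*|0|^2 + 6*|0|^2]
  = (1/24)[(4) + (4) + (6) + (2) + (0) + (2) + (6) + (0) + (0)] = 24/24 = 1.
A character is irreducible iff <chi, chi> = 1, so this representation is irreducible.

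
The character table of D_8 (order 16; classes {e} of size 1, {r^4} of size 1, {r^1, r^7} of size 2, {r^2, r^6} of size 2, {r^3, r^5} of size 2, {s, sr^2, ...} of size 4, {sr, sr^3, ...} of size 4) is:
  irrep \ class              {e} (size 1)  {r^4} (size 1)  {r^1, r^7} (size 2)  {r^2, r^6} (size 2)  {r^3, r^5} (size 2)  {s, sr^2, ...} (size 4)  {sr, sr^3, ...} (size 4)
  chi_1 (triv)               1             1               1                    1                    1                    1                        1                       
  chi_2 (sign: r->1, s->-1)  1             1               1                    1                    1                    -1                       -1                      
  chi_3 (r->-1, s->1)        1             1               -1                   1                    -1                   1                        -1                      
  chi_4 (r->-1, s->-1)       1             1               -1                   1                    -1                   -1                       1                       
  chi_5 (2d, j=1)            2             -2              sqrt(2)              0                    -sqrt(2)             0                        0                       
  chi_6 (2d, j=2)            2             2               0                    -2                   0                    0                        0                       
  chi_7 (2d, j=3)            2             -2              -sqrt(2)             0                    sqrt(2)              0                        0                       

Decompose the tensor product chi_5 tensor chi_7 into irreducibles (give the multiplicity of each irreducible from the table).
chi_5 tensor chi_7 = chi_3 + chi_4 + chi_6 (all other irreducibles have multiplicity 0).

Solution. The character of a tensor product is the pointwise product (chi_5 * chi_7)(C) = chi_5(C) * chi_7(C):
  {e}: (2)*(2), {r^4}: (-2)*(-2), {r^1, r^7}: (sqrt(2))*(-sqrt(2)), {r^2, r^6}: (0)*(0), {r^3, r^5}: (-sqrt(2))*(sqrt(2)), {s, sr^2, ...}: (0)*(0), {sr, sr^3, ...}: (0)*(0)
so (chi_5 * chi_7) takes values
  {e} -> 4, {r^4} -> 4, {r^1, r^7} -> -2, {r^2, r^6} -> 0, {r^3, r^5} -> -2, {s, sr^2, ...} -> 0, {sr, sr^3, ...} -> 0.
Now take the inner product of this character with each irreducible chi from the table, <chi_5*chi_7, chi> = (1/16) sum_C |C| (chi_5*chi_7)(C) conj(chi(C)):
  <chi_5*chi_7, chi_1> = (1/16)[1*(4)*conj(1) + 1*(4)*conj(1) + 2*(-2)*conj(1) + 2*(0)*conj(1) + 2*(-2)*conj(1) + 4*(0)*conj(1) + 4*(0)*conj(1)]
      = (1/16)[(4) + (4) + (-4) + (0) + (-4) + (0) + (0)] = 0/16 = 0
  <chi_5*chi_7, chi_2> = (1/16)[1*(4)*conj(1) + 1*(4)*conj(1) + 2*(-2)*conj(1) + 2*(0)*conj(1) + 2*(-2)*conj(1) + 4*(0)*conj(-1) + 4*(0)*conj(-1)]
      = (1/16)[(4) + (4) + (-4) + (0) + (-4) + (0) + (0)] = 0/16 = 0
  <chi_5*chi_7, chi_3> = (1/16)[1*(4)*conj(1) + 1*(4)*conj(1) + 2*(-2)*conj(-1) + 2*(0)*conj(1) + 2*(-2)*conj(-1) + 4*(0)*conj(1) + 4*(0)*conj(-1)]
      = (1/16)[(4) + (4) + (4) + (0) + (4) + (0) + (0)] = 16/16 = 1
  <chi_5*chi_7, chi_4> = (1/16)[1*(4)*conj(1) + 1*(4)*conj(1) + 2*(-2)*conj(-1) + 2*(0)*conj(1) + 2*(-2)*conj(-1) + 4*(0)*conj(-1) + 4*(0)*conj(1)]
      = (1/16)[(4) + (4) + (4) + (0) + (4) + (0) + (0)] = 16/16 = 1
  <chi_5*chi_7, chi_5> = (1/16)[1*(4)*conj(2) + 1*(4)*conj(-2) + 2*(-2)*conj(sqrt(2)) + 2*(0)*conj(0) + 2*(-2)*conj(-sqrt(2)) + 4*(0)*conj(0) + 4*(0)*conj(0)]
      = (1/16)[(8) + (-8) + (-4*sqrt(2)) + (0) + (4*sqrt(2)) + (0) + (0)] = 0/16 = 0
  <chi_5*chi_7, chi_6> = (1/16)[1*(4)*conj(2) + 1*(4)*conj(2) + 2*(-2)*conj(0) + 2*(0)*conj(-2) + 2*(-2)*conj(0) + 4*(0)*conj(0) + 4*(0)*conj(0)]
      = (1/16)[(8) + (8) + (0) + (0) + (0) + (0) + (0)] = 16/16 = 1
  <chi_5*chi_7, chi_7> = (1/16)[1*(4)*conj(2) + 1*(4)*conj(-2) + 2*(-2)*conj(-sqrt(2)) + 2*(0)*conj(0) + 2*(-2)*conj(sqrt(2)) + 4*(0)*conj(0) + 4*(0)*conj(0)]
      = (1/16)[(8) + (-8) + (4*sqrt(2)) + (0) + (-4*sqrt(2)) + (0) + (0)] = 0/16 = 0
Hence the multiplicities are chi_3: 1, chi_4: 1, chi_6: 1. Dimension check: dim(chi_5)*dim(chi_7) = 2*2 = 4 and sum (mult * dim) = 1*1 + 1*1 + 1*2 = 4.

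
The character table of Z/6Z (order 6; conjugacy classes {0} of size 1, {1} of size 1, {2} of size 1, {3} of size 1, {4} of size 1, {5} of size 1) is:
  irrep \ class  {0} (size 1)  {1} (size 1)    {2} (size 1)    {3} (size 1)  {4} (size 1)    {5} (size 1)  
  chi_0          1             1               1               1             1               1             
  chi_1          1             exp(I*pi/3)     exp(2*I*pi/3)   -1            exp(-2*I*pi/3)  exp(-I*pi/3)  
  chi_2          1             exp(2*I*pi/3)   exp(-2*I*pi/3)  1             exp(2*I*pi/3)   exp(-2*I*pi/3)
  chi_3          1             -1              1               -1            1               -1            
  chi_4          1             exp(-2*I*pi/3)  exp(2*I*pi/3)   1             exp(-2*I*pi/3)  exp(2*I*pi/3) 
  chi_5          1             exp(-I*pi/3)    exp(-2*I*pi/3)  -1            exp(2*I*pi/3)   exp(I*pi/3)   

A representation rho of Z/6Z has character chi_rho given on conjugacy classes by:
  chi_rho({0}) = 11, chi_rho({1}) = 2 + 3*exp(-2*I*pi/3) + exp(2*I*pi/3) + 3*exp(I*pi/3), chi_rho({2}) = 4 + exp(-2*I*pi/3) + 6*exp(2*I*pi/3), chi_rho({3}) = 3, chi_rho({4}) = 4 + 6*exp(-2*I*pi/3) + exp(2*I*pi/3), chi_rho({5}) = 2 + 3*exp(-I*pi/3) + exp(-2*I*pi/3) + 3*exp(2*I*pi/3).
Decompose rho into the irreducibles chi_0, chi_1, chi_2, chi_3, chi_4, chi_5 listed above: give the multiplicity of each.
Multiplicities: chi_0: 3, chi_1: 3, chi_2: 1, chi_3: 1, chi_4: 3, chi_5: 0.

Working: Use <chi_rho, chi> = (1/|G|) sum_C |C| * chi_rho(C) * conj(chi(C)) with |G| = 6 for each irreducible chi in the table:
  <chi_rho, chi_0> = (1/6)[1*(11)*conj(1) + 1*(2 + 3*exp(-2*I*pi/3) + exp(2*I*pi/3) + 3*exp(I*pi/3))*conj(1) + 1*(4 + exp(-2*I*pi/3) + 6*exp(2*I*pi/3))*conj(1) + 1*(3)*conj(1) + 1*(4 + 6*exp(-2*I*pi/3) + exp(2*I*pi/3))*conj(1) + 1*(2 + 3*exp(-I*pi/3) + exp(-2*I*pi/3) + 3*exp(2*I*pi/3))*conj(1)]
      = (1/6)[(11) + (2 + 3*exp(-2*I*pi/3) + exp(2*I*pi/3) + 3*exp(I*pi/3)) + (4 + exp(-2*I*pi/3) + 6*exp(2*I*pi/3)) + (3) + (4 + 6*exp(-2*I*pi/3) + exp(2*I*pi/3)) + (2 + 3*exp(-I*pi/3) + exp(-2*I*pi/3) + 3*exp(2*I*pi/3))] = 18/6 = 3
  <chi_rho, chi_1> = (1/6)[1*(11)*conj(1) + 1*(2 + 3*exp(-2*I*pi/3) + exp(2*I*pi/3) + 3*exp(I*pi/3))*conj(exp(I*pi/3)) + 1*(4 + exp(-2*I*pi/3) + 6*exp(2*I*pi/3))*conj(exp(2*I*pi/3)) + 1*(3)*conj(-1) + 1*(4 + 6*exp(-2*I*pi/3) + exp(2*I*pi/3))*conj(exp(-2*I*pi/3)) + 1*(2 + 3*exp(-I*pi/3) + exp(-2*I*pi/3) + 3*exp(2*I*pi/3))*conj(exp(-I*pi/3))]
      = (1/6)[(11) + (2*exp(-I*pi/3) + exp(I*pi/3)) + (6 + 4*exp(-2*I*pi/3) + exp(2*I*pi/3)) + (-3) + (6 + exp(-2*I*pi/3) + 4*exp(2*I*pi/3)) + (exp(-I*pi/3) + 2*exp(I*pi/3))] = 18/6 = 3
  <chi_rho, chi_2> = (1/6)[1*(11)*conj(1) + 1*(2 + 3*exp(-2*I*pi/3) + exp(2*I*pi/3) + 3*exp(I*pi/3))*conj(exp(2*I*pi/3)) + 1*(4 + exp(-2*I*pi/3) + 6*exp(2*I*pi/3))*conj(exp(-2*I*pi/3)) + 1*(3)*conj(1) + 1*(4 + 6*exp(-2*I*pi/3) + exp(2*I*pi/3))*conj(exp(2*I*pi/3)) + 1*(2 + 3*exp(-I*pi/3) + exp(-2*I*pi/3) + 3*exp(2*I*pi/3))*conj(exp(-2*I*pi/3))]
      = (1/6)[(11) + (1 + 3*exp(-I*pi/3) + 2*exp(-2*I*pi/3) + 3*exp(2*I*pi/3)) + (1 + 6*exp(-2*I*pi/3) + 4*exp(2*I*pi/3)) + (3) + (1 + 4*exp(-2*I*pi/3) + 6*exp(2*I*pi/3)) + (1 + 3*exp(-2*I*pi/3) + 2*exp(2*I*pi/3) + 3*exp(I*pi/3))] = 6/6 = 1
  <chi_rho, chi_3> = (1/6)[1*(11)*conj(1) + 1*(2 + 3*exp(-2*I*pi/3) + exp(2*I*pi/3) + 3*exp(I*pi/3))*conj(-1) + 1*(4 + exp(-2*I*pi/3) + 6*exp(2*I*pi/3))*conj(1) + 1*(3)*conj(-1) + 1*(4 + 6*exp(-2*I*pi/3) + exp(2*I*pi/3))*conj(1) + 1*(2 + 3*exp(-I*pi/3) + exp(-2*I*pi/3) + 3*exp(2*I*pi/3))*conj(-1)]
      = (1/6)[(11) + (-2 - 3*exp(I*pi/3) - exp(2*I*pi/3) - 3*exp(-2*I*pi/3)) + (4 + exp(-2*I*pi/3) + 6*exp(2*I*pi/3)) + (-3) + (4 + 6*exp(-2*I*pi/3) + exp(2*I*pi/3)) + (-2 - 3*exp(2*I*pi/3) - exp(-2*I*pi/3) - 3*exp(-I*pi/3))] = 6/6 = 1
  <chi_rho, chi_4> = (1/6)[1*(11)*conj(1) + 1*(2 + 3*exp(-2*I*pi/3) + exp(2*I*pi/3) + 3*exp(I*pi/3))*conj(exp(-2*I*pi/3)) + 1*(4 + exp(-2*I*pi/3) + 6*exp(2*I*pi/3))*conj(exp(2*I*pi/3)) + 1*(3)*conj(1) + 1*(4 + 6*exp(-2*I*pi/3) + exp(2*I*pi/3))*conj(exp(-2*I*pi/3)) + 1*(2 + 3*exp(-I*pi/3) + exp(-2*I*pi/3) + 3*exp(2*I*pi/3))*conj(exp(2*I*pi/3))]
      = (1/6)[(11) + (exp(-2*I*pi/3) + 2*exp(2*I*pi/3)) + (6 + 4*exp(-2*I*pi/3) + exp(2*I*pi/3)) + (3) + (6 + exp(-2*I*pi/3) + 4*exp(2*I*pi/3)) + (2*exp(-2*I*pi/3) + exp(2*I*pi/3))] = 18/6 = 3
  <chi_rho, chi_5> = (1/6)[1*(11)*conj(1) + 1*(2 + 3*exp(-2*I*pi/3) + exp(2*I*pi/3) + 3*exp(I*pi/3))*conj(exp(-I*pi/3)) + 1*(4 + exp(-2*I*pi/3) + 6*exp(2*I*pi/3))*conj(exp(-2*I*pi/3)) + 1*(3)*conj(-1) + 1*(4 + 6*exp(-2*I*pi/3) + exp(2*I*pi/3))*conj(exp(2*I*pi/3)) + 1*(2 + 3*exp(-I*pi/3) + exp(-2*I*pi/3) + 3*exp(2*I*pi/3))*conj(exp(I*pi/3))]
      = (1/6)[(11) + (-1 + 3*exp(-I*pi/3) + 2*exp(I*pi/3) + 3*exp(2*I*pi/3)) + (1 + 6*exp(-2*I*pi/3) + 4*exp(2*I*pi/3)) + (-3) + (1 + 4*exp(-2*I*pi/3) + 6*exp(2*I*pi/3)) + (-1 + 3*exp(-2*I*pi/3) + 2*exp(-I*pi/3) + 3*exp(I*pi/3))] = 0/6 = 0
(Exp terms are combined using exp(i*s)*conj(exp(i*t)) = exp(i*(s-t)), and sums of them are collapsed using the identity that for every m > 1 the m distinct m-th roots of unity sum to 0, e.g. 1 + exp(2*I*pi/3) + exp(-2*I*pi/3) = 0.)
Dimension check: dim(rho) = sum (mult * dim) = 3*1 + 3*1 + 1*1 + 1*1 + 3*1 + 0*1 = 11 = chi_rho(e) = 11.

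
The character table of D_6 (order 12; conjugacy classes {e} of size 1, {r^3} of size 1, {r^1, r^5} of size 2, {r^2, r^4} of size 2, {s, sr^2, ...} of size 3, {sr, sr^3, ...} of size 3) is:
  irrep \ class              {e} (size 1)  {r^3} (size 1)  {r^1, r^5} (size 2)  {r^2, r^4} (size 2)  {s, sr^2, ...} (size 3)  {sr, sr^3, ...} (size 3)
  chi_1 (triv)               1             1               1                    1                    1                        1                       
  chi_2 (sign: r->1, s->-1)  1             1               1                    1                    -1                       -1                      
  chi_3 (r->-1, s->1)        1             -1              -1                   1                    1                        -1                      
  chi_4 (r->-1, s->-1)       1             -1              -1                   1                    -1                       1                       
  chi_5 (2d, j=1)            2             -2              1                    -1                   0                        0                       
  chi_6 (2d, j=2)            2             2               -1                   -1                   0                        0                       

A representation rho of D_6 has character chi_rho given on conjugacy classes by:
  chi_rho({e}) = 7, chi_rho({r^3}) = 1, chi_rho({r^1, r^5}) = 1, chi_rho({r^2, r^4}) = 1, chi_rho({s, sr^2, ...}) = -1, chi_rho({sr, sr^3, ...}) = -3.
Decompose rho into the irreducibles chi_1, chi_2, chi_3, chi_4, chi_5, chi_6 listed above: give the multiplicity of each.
Multiplicities: chi_1: 0, chi_2: 2, chi_3: 1, chi_4: 0, chi_5: 1, chi_6: 1.

Justification: Use <chi_rho, chi> = (1/|G|) sum_C |C| * chi_rho(C) * conj(chi(C)) with |G| = 12 for each irreducible chi in the table:
  <chi_rho, chi_1> = (1/12)[1*(7)*conj(1) + 1*(1)*conj(1) + 2*(1)*conj(1) + 2*(1)*conj(1) + 3*(-1)*conj(1) + 3*(-3)*conj(1)]
      = (1/12)[(7) + (1) + (2) + (2) + (-3) + (-9)] = 0/12 = 0
  <chi_rho, chi_2> = (1/12)[1*(7)*conj(1) + 1*(1)*conj(1) + 2*(1)*conj(1) + 2*(1)*conj(1) + 3*(-1)*conj(-1) + 3*(-3)*conj(-1)]
      = (1/12)[(7) + (1) + (2) + (2) + (3) + (9)] = 24/12 = 2
  <chi_rho, chi_3> = (1/12)[1*(7)*conj(1) + 1*(1)*conj(-1) + 2*(1)*conj(-1) + 2*(1)*conj(1) + 3*(-1)*conj(1) + 3*(-3)*conj(-1)]
      = (1/12)[(7) + (-1) + (-2) + (2) + (-3) + (9)] = 12/12 = 1
  <chi_rho, chi_4> = (1/12)[1*(7)*conj(1) + 1*(1)*conj(-1) + 2*(1)*conj(-1) + 2*(1)*conj(1) + 3*(-1)*conj(-1) + 3*(-3)*conj(1)]
      = (1/12)[(7) + (-1) + (-2) + (2) + (3) + (-9)] = 0/12 = 0
  <chi_rho, chi_5> = (1/12)[1*(7)*conj(2) + 1*(1)*conj(-2) + 2*(1)*conj(1) + 2*(1)*conj(-1) + 3*(-1)*conj(0) + 3*(-3)*conj(0)]
      = (1/12)[(14) + (-2) + (2) + (-2) + (0) + (0)] = 12/12 = 1
  <chi_rho, chi_6> = (1/12)[1*(7)*conj(2) + 1*(1)*conj(2) + 2*(1)*conj(-1) + 2*(1)*conj(-1) + 3*(-1)*conj(0) + 3*(-3)*conj(0)]
      = (1/12)[(14) + (2) + (-2) + (-2) + (0) + (0)] = 12/12 = 1
Dimension check: dim(rho) = sum (mult * dim) = 0*1 + 2*1 + 1*1 + 0*1 + 1*2 + 1*2 = 7 = chi_rho(e) = 7.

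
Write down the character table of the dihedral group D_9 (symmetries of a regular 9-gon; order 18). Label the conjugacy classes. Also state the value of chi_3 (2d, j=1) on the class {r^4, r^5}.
Conjugacy classes: {e} of size 1, {r^1, r^8} of size 2, {r^2, r^7} of size 2, {r^3, r^6} of size 2, {r^4, r^5} of size 2, {s, sr, ..., sr^8} of size 9.
Character table:
  irrep \ class              {e} (size 1)  {r^1, r^8} (size 2)  {r^2, r^7} (size 2)  {r^3, r^6} (size 2)  {r^4, r^5} (size 2)  {s, sr, ..., sr^8} (size 9)
  chi_1 (triv)               1             1                    1                    1                    1                    1                          
  chi_2 (sign: r->1, s->-1)  1             1                    1                    1                    1                    -1                         
  chi_3 (2d, j=1)            2             2*cos(2*pi/9)        2*cos(4*pi/9)        -1                   -2*cos(pi/9)         0                          
  chi_4 (2d, j=2)            2             2*cos(4*pi/9)        -2*cos(pi/9)         -1                   2*cos(2*pi/9)        0                          
  chi_5 (2d, j=3)            2             -1                   -1                   2                    -1                   0                          
  chi_6 (2d, j=4)            2             -2*cos(pi/9)         2*cos(2*pi/9)        -1                   2*cos(4*pi/9)        0                          

Spot check: chi_3 (2d, j=1) on {r^4, r^5} = -2*cos(pi/9).

Explanation: D_9 has order 2*9 = 18 with 6 conjugacy classes, hence 6 irreducibles. Sum of squared dims 1 + 1 + 4 + 4 + 4 + 4 = 18 = |G|. Linear characters come from the abelianisation; the 2-dimensional irreps have character r^k -> 2*cos(2*pi*j*k/9), reflections -> 0.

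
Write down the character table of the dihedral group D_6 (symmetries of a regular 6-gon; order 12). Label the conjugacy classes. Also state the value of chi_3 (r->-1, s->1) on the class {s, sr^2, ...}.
Conjugacy classes: {e} of size 1, {r^3} of size 1, {r^1, r^5} of size 2, {r^2, r^4} of size 2, {s, sr^2, ...} of size 3, {sr, sr^3, ...} of size 3.
Character table:
  irrep \ class              {e} (size 1)  {r^3} (size 1)  {r^1, r^5} (size 2)  {r^2, r^4} (size 2)  {s, sr^2, ...} (size 3)  {sr, sr^3, ...} (size 3)
  chi_1 (triv)               1             1               1                    1                    1                        1                       
  chi_2 (sign: r->1, s->-1)  1             1               1                    1                    -1                       -1                      
  chi_3 (r->-1, s->1)        1             -1              -1                   1                    1                        -1                      
  chi_4 (r->-1, s->-1)       1             -1              -1                   1                    -1                       1                       
  chi_5 (2d, j=1)            2             -2              1                    -1                   0                        0                       
  chi_6 (2d, j=2)            2             2               -1                   -1                   0                        0                       

Spot check: chi_3 (r->-1, s->1) on {s, sr^2, ...} = 1.

Working: D_6 has order 2*6 = 12 with 6 conjugacy classes, hence 6 irreducibles. Sum of squared dims 1 + 1 + 1 + 1 + 4 + 4 = 12 = |G|. Linear characters come from the abelianisation; the 2-dimensional irreps have character r^k -> 2*cos(2*pi*j*k/6), reflections -> 0.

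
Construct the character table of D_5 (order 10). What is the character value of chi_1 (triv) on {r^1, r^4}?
Conjugacy classes: {e} of size 1, {r^1, r^4} of size 2, {r^2, r^3} of size 2, {s, sr, ..., sr^4} of size 5.
Character table:
  irrep \ class              {e} (size 1)  {r^1, r^4} (size 2)  {r^2, r^3} (size 2)  {s, sr, ..., sr^4} (size 5)
  chi_1 (triv)               1             1                    1                    1                          
  chi_2 (sign: r->1, s->-1)  1             1                    1                    -1                         
  chi_3 (2d, j=1)            2             -1/2 + sqrt(5)/2     -sqrt(5)/2 - 1/2     0                          
  chi_4 (2d, j=2)            2             -sqrt(5)/2 - 1/2     -1/2 + sqrt(5)/2     0                          

Spot check: chi_1 (triv) on {r^1, r^4} = 1.

Solution. D_5 has order 2*5 = 10 with 4 conjugacy classes, hence 4 irreducibles. Sum of squared dims 1 + 1 + 4 + 4 = 10 = |G|. Linear characters come from the abelianisation; the 2-dimensional irreps have character r^k -> 2*cos(2*pi*j*k/5), reflections -> 0.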